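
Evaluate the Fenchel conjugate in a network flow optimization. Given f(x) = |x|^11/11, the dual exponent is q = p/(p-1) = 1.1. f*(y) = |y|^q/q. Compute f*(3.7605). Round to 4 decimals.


The conjugate exponent q satisfies 1/p + 1/q = 1.
p = 11, so q = 11/(11 - 1) = 1.1
|y|^q = 3.7605^1.1 = 4.2931
f*(3.7605) = 4.2931 / 1.1 = 3.9028


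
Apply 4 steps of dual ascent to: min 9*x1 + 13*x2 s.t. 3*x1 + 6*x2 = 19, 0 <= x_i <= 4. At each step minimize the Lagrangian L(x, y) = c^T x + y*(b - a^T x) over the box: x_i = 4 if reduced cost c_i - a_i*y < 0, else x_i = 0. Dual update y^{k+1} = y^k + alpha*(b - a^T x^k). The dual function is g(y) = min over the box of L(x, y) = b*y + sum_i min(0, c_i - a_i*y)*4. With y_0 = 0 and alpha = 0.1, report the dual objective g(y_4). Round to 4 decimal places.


Dual ascent for LP: min 9*x1 + 13*x2, 3*x1 + 6*x2 = 19, 0 <= x_i <= 4
Step 1: y^k = 0.0, reduced costs: (9.0, 13.0)
  x^k = (0.0, 0.0), subgradient = b - a^T x = 19.0
  y^{k+1} = 0.0 + 0.1*19.0 = 1.9
Step 2: y^k = 1.9, reduced costs: (3.3, 1.6)
  x^k = (0.0, 0.0), subgradient = b - a^T x = 19.0
  y^{k+1} = 1.9 + 0.1*19.0 = 3.8
Step 3: y^k = 3.8, reduced costs: (-2.4, -9.8)
  x^k = (4.0, 4.0), subgradient = b - a^T x = -17.0
  y^{k+1} = 3.8 + 0.1*-17.0 = 2.1
Step 4: y^k = 2.1, reduced costs: (2.7, 0.4)
  x^k = (0.0, 0.0), subgradient = b - a^T x = 19.0
  y^{k+1} = 2.1 + 0.1*19.0 = 4.0
Dual objective at y_4 = 4.0: reduced costs (-3.0, -11.0), box minimizer x = (4.0, 4.0)
g(y_4) = b*y + (c1 - a1*y)*x1 + (c2 - a2*y)*x2 = 19*4.0 + (-3.0)*4.0 + (-11.0)*4.0 = 76.0 - 12.0 - 44.0 = 20.0


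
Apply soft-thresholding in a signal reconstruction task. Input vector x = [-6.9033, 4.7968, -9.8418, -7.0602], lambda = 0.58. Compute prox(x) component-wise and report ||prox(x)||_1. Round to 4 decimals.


Soft-thresholding with lambda = 0.58:
prox(-6.9033) = sign(-6.9033)*max(|-6.9033| - 0.58, 0) = -6.3233
prox(4.7968) = sign(4.7968)*max(|4.7968| - 0.58, 0) = 4.2168
prox(-9.8418) = sign(-9.8418)*max(|-9.8418| - 0.58, 0) = -9.2618
prox(-7.0602) = sign(-7.0602)*max(|-7.0602| - 0.58, 0) = -6.4802
prox(x) = [-6.3233, 4.2168, -9.2618, -6.4802]
||prox(x)||_1 = 6.3233 + 4.2168 + 9.2618 + 6.4802 = 26.2821


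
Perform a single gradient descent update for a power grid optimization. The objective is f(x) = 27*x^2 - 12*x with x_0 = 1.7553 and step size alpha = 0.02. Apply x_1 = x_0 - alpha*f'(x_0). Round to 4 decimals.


We compute the gradient at x_0 and apply the update.
f'(x) = 54*x - 12
f'(1.7553) = 54*1.7553 - 12 = 82.7862
x_1 = 1.7553 - 0.02*82.7862 = 0.0996


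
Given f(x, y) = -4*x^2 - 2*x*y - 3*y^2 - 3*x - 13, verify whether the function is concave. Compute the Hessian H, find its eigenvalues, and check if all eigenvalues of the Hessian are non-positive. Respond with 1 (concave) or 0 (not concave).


The Hessian of f(x,y) = -4*x^2 - 2*x*y - 3*y^2 - 3*x - 13 is:
H = [[-8, -2], [-2, -6]]
Trace = -8 - 6 = -14
Determinant = -8*-6 - (-2)^2 = 44
Discriminant = (-14)^2 - 4*44 = 20.0
Eigenvalues: lambda_1 = -9.2361, lambda_2 = -4.7639
The function is concave.

1


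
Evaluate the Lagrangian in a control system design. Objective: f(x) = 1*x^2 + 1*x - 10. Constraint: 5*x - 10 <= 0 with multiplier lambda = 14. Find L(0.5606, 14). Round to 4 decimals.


Step 1: Evaluate f(x).
f(0.5606) = 1*0.5606^2 + 1*0.5606 - 10 = -9.1251
Step 2: Evaluate g(x).
g(0.5606) = 5*0.5606 - 10 = -7.197
Step 3: Compute Lagrangian.
L = -9.1251 + 14*-7.197 = -109.8831


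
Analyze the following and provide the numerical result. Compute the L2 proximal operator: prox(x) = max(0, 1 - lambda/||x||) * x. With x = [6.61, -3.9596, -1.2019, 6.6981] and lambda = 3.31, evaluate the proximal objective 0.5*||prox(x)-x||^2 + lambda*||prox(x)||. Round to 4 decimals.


Step 1: Compute ||x||.
||x|| = 10.2801
Step 2: Compute scaling factor.
scale = max(0, 1 - 3.31/10.2801) = 0.678
Step 3: prox(x) = [4.4817, -2.6847, -0.8149, 4.5414]
||prox(x)|| = 6.9701
Step 4: Proximal objective.
0.5*||prox-x||^2 = 5.4781
lambda*||prox|| = 23.071
Total = 28.5489


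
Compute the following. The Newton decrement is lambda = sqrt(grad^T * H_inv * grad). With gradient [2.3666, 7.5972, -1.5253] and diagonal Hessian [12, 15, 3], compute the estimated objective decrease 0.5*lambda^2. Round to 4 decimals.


Step 1: H is diagonal, so H^(-1) * g = [0.1972, 0.5065, -0.5084].
Step 2: g^T H^(-1) g = sum_i g_i^2 / H_ii
  = (2.3666)^2/12 + (7.5972)^2/15 + (-1.5253)^2/3
  = 0.4667 + 3.8478 + 0.7755 = 5.0901
Step 3: Objective decrease = 0.5 * g^T H^(-1) g = 2.545


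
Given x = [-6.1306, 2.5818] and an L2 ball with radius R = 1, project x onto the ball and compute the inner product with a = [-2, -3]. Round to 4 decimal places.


Step 1: Compute ||x|| (intermediates to 6 decimals).
||x|| = sqrt((-6.1306)^2 + 2.5818^2) = 6.652063
Step 2: Project.
Since ||x|| > R, scale = R/||x|| = 1/6.652063 = 0.150329, proj(x) = scale * x
proj(x) = [-0.921607, 0.388119]
Step 3: Dot product.
a^T * proj(x) = -2*(-0.921607) - 3*0.388119 = 0.6789


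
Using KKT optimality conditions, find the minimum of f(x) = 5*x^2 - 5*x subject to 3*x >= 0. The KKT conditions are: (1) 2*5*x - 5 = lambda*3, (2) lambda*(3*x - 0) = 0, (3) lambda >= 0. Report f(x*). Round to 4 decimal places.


Step 1: Try lambda = 0 (constraint inactive).
Stationarity: 2*5*x - 5 = 0
x* = 5/(2*5) = 0.5
Check constraint: 3*0.5 = 1.5 >= 0 -- satisfied.
Step 2: Compute optimal value.
f(x*) = 5*0.5^2 - 5*0.5 = -1.25


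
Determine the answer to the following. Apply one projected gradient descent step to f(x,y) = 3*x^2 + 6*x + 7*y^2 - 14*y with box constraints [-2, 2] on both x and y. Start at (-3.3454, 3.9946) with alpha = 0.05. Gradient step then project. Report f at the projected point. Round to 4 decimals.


Step 1: Compute gradient at (-3.3454, 3.9946).
grad_x = 2*3*-3.3454 + 6 = -14.0724
grad_y = 2*7*3.9946 - 14 = 41.9244
Step 2: Gradient step.
x_raw = -3.3454 - 0.05*-14.0724 = -2.6418
y_raw = 3.9946 - 0.05*41.9244 = 1.8984
Step 3: Project onto [-2, 2].
x_proj = clip(-2.6418) = -2.0
y_proj = clip(1.8984) = 1.8984
Step 4: Evaluate f.
f(-2.0, 1.8984) = -1.3504


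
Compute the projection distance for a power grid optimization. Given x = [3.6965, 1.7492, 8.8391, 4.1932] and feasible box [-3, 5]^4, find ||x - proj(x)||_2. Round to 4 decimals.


Project each component onto [-3, 5].
clip(3.6965) = 3.6965, clip(1.7492) = 1.7492, clip(8.8391) = 5.0, clip(4.1932) = 4.1932
Projection = [3.6965, 1.7492, 5.0, 4.1932]
Squared diffs: [0.0, 0.0, 14.7387, 0.0]
Distance = sqrt(14.7387) = 3.8391


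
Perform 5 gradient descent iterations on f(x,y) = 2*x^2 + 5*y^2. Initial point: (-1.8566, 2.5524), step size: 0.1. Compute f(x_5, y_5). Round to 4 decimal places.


Gradient descent on f(x,y) = 2*x^2 + 5*y^2.
Starting point: (-1.8566, 2.5524), alpha = 0.1
Step 1: grad_x = 2*2*-1.8566 = -7.4264, grad_y = 2*5*2.5524 = 25.524
  x_1 = -1.8566 - 0.1*-7.4264 = -1.114
  y_1 = 2.5524 - 0.1*25.524 = -0.0
Step 2: grad_x = 2*2*-1.114 = -4.4558, grad_y = 2*5*-0.0 = -0.0
  x_2 = -1.114 - 0.1*-4.4558 = -0.6684
  y_2 = -0.0 - 0.1*-0.0 = 0.0
Step 3: grad_x = 2*2*-0.6684 = -2.6735, grad_y = 2*5*0.0 = 0.0
  x_3 = -0.6684 - 0.1*-2.6735 = -0.401
  y_3 = 0.0 - 0.1*0.0 = 0.0
Step 4: grad_x = 2*2*-0.401 = -1.6041, grad_y = 2*5*0.0 = 0.0
  x_4 = -0.401 - 0.1*-1.6041 = -0.2406
  y_4 = 0.0 - 0.1*0.0 = 0.0
Step 5: grad_x = 2*2*-0.2406 = -0.9625, grad_y = 2*5*0.0 = 0.0
  x_5 = -0.2406 - 0.1*-0.9625 = -0.1444
  y_5 = 0.0 - 0.1*0.0 = 0.0
f(-0.1444, 0.0) = 2*(-0.1444)^2 + 5*0.0^2 = 0.0417


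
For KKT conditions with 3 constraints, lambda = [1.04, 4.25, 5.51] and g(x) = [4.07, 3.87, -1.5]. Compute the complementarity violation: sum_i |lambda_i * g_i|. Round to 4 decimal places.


KKT complementary slackness check:
lambda_1 * g_1 = 1.04 * 4.07 = 4.2328
lambda_2 * g_2 = 4.25 * 3.87 = 16.4475
lambda_3 * g_3 = 5.51 * -1.5 = -8.265
Total violation = 4.2328 + 16.4475 + 8.265 = 28.9453


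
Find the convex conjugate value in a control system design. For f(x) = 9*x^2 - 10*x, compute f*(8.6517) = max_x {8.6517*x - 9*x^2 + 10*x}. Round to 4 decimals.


f*(y) = sup_x {y*x - a*x^2 - b*x} = sup_x {(y-b)*x - a*x^2}
FOC: (y - b) - 2a*x = 0 => x* = (y - b)/(2a)
x* = (8.6517 + 10)/(2*9) = 1.0362
f*(8.6517) = (y-b)^2/(4a) = (8.6517 + 10)^2/(4*9)
= 347.8859/36 = 9.6635


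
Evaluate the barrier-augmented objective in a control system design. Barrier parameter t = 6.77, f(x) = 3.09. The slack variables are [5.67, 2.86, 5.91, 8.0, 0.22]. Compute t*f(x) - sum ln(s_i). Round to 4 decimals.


Step 1: Compute log-barrier.
ln values: [1.7352, 1.0508, 1.7766, 2.0794, -1.5141]
phi = -(1.7352 + 1.0508 + 1.7766 + 2.0794 - 1.5141) = -5.128
Step 2: Compute augmented objective.
t*f(x) = 6.77*3.09 = 20.9193
Total = 20.9193 - 5.128 = 15.7913


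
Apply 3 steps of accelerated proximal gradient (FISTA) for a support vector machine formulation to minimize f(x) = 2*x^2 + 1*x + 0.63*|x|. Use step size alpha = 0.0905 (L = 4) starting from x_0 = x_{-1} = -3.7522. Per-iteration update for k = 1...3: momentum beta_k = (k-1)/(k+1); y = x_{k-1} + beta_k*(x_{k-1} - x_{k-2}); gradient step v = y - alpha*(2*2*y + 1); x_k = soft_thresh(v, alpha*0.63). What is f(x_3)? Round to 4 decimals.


FISTA on f(x) = 2*x^2 + 1*x + 0.63*|x|
L = 4, alpha = 0.0905
Iteration 1: beta = 0.0, y = -3.7522 + 0.0*(-3.7522 + 3.7522) = -3.7522
  grad(y) = -14.0088, v = y - alpha*grad = -2.4844
  prox(v) = soft_thresh(-2.4844, 0.057) = -2.4274
Iteration 2: beta = 0.3333, y = -2.4274 + 0.3333*(-2.4274 + 3.7522) = -1.9858
  grad(y) = -6.9431, v = y - alpha*grad = -1.3574
  prox(v) = soft_thresh(-1.3574, 0.057) = -1.3004
Iteration 3: beta = 0.5, y = -1.3004 + 0.5*(-1.3004 + 2.4274) = -0.7369
  grad(y) = -1.9477, v = y - alpha*grad = -0.5607
  prox(v) = soft_thresh(-0.5607, 0.057) = -0.5036
f(x_3) = 2*(-0.5036)^2 + 1*(-0.5036) + 0.63*|-0.5036| = 0.321


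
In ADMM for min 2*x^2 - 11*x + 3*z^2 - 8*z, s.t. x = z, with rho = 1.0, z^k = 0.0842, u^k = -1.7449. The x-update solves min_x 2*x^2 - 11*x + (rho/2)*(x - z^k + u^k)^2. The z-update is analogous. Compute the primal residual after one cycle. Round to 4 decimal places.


ADMM iteration with rho = 1.0, z^k = 0.0842, u^k = -1.7449
Step 1: x-update.
Minimize 2*x^2 - 11*x + (1.0/2)*(x - 0.0842 - 1.7449)^2
FOC: (2*2 + 1.0)*x = 11 + 1.0*(0.0842 + 1.7449)
x^{k+1} = 2.5658
Step 2: z-update.
Minimize 3*z^2 - 8*z + (1.0/2)*(2.5658 - z - 1.7449)^2
FOC: (2*3 + 1.0)*z = 8 + 1.0*(2.5658 - 1.7449)
z^{k+1} = 1.2601
Step 3: u-update.
u^{k+1} = -1.7449 + 2.5658 - 1.2601 = -0.4392
Step 4: Primal residual = |2.5658 - 1.2601| = 1.3057


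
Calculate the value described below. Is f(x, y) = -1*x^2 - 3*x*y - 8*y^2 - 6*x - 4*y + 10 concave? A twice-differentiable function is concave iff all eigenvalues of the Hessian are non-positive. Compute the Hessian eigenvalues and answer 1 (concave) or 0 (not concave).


The Hessian of f(x,y) = -1*x^2 - 3*x*y - 8*y^2 - 6*x - 4*y + 10 is:
H = [[-2, -3], [-3, -16]]
Trace = -2 - 16 = -18
Determinant = -2*-16 - (-3)^2 = 23
Discriminant = (-18)^2 - 4*23 = 232.0
Eigenvalues: lambda_1 = -16.6158, lambda_2 = -1.3842
The function is concave.

1


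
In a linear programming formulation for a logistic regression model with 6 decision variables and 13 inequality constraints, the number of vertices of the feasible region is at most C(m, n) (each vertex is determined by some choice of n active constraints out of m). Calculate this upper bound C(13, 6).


Each vertex corresponds to some choice of n active constraints out of m, so the number of vertices is at most C(m, n) = m! / (n!(m-n)!).
m = 13, n = 6
Numerator: 13 * 12 * 11 * 10 * 9 * 8
Denominator: 6! = 720
C(13, 6) = 1716


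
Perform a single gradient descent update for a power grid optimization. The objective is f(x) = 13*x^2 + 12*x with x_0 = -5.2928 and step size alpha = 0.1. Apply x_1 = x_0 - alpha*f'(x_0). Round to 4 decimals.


We compute the gradient at x_0 and apply the update.
f'(x) = 26*x + 12
f'(-5.2928) = 26*-5.2928 + 12 = -125.6128
x_1 = -5.2928 - 0.1*-125.6128 = 7.2685


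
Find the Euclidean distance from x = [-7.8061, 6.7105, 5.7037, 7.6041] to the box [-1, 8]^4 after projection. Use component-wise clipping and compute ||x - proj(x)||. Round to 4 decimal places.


Project each component onto [-1, 8].
clip(-7.8061) = -1.0, clip(6.7105) = 6.7105, clip(5.7037) = 5.7037, clip(7.6041) = 7.6041
Projection = [-1.0, 6.7105, 5.7037, 7.6041]
Squared diffs: [46.323, 0.0, 0.0, 0.0]
Distance = sqrt(46.323) = 6.8061


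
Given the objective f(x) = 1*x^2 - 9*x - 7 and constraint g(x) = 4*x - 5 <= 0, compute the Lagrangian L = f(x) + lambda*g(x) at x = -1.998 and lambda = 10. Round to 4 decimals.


Step 1: Evaluate f(x).
f(-1.998) = 1*(-1.998)^2 - 9*(-1.998) - 7 = 14.974
Step 2: Evaluate g(x).
g(-1.998) = 4*-1.998 - 5 = -12.992
Step 3: Compute Lagrangian.
L = 14.974 + 10*-12.992 = -114.946


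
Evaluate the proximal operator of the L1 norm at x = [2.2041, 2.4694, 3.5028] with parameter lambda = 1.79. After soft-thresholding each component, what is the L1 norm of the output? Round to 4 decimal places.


Soft-thresholding with lambda = 1.79:
prox(2.2041) = sign(2.2041)*max(|2.2041| - 1.79, 0) = 0.4141
prox(2.4694) = sign(2.4694)*max(|2.4694| - 1.79, 0) = 0.6794
prox(3.5028) = sign(3.5028)*max(|3.5028| - 1.79, 0) = 1.7128
prox(x) = [0.4141, 0.6794, 1.7128]
||prox(x)||_1 = 0.4141 + 0.6794 + 1.7128 = 2.8063


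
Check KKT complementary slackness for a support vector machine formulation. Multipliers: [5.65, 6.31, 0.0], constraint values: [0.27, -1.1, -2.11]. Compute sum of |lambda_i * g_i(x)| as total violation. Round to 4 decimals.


KKT complementary slackness check:
lambda_1 * g_1 = 5.65 * 0.27 = 1.5255
lambda_2 * g_2 = 6.31 * -1.1 = -6.941
lambda_3 * g_3 = 0.0 * -2.11 = -0.0
Total violation = 1.5255 + 6.941 + 0.0 = 8.4665


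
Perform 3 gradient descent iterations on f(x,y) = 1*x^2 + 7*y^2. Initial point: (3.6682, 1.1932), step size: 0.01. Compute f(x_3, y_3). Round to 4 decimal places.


Gradient descent on f(x,y) = 1*x^2 + 7*y^2.
Starting point: (3.6682, 1.1932), alpha = 0.01
Step 1: grad_x = 2*1*3.6682 = 7.3364, grad_y = 2*7*1.1932 = 16.7048
  x_1 = 3.6682 - 0.01*7.3364 = 3.5948
  y_1 = 1.1932 - 0.01*16.7048 = 1.0262
Step 2: grad_x = 2*1*3.5948 = 7.1897, grad_y = 2*7*1.0262 = 14.3661
  x_2 = 3.5948 - 0.01*7.1897 = 3.5229
  y_2 = 1.0262 - 0.01*14.3661 = 0.8825
Step 3: grad_x = 2*1*3.5229 = 7.0459, grad_y = 2*7*0.8825 = 12.3549
  x_3 = 3.5229 - 0.01*7.0459 = 3.4525
  y_3 = 0.8825 - 0.01*12.3549 = 0.7589
f(3.4525, 0.7589) = 1*3.4525^2 + 7*0.7589^2 = 15.9516


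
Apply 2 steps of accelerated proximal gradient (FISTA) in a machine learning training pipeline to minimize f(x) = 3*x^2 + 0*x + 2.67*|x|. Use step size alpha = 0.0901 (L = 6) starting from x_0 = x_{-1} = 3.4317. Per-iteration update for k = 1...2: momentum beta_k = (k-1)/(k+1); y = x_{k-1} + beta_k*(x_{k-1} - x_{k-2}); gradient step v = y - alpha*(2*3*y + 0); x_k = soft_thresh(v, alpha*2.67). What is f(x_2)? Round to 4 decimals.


FISTA on f(x) = 3*x^2 + 0*x + 2.67*|x|
L = 6, alpha = 0.0901
Iteration 1: beta = 0.0, y = 3.4317 + 0.0*(3.4317 - 3.4317) = 3.4317
  grad(y) = 20.5902, v = y - alpha*grad = 1.5765
  prox(v) = soft_thresh(1.5765, 0.2406) = 1.336
Iteration 2: beta = 0.3333, y = 1.336 + 0.3333*(1.336 - 3.4317) = 0.6374
  grad(y) = 3.8242, v = y - alpha*grad = 0.2928
  prox(v) = soft_thresh(0.2928, 0.2406) = 0.0522
f(x_2) = 3*0.0522^2 + 0*0.0522 + 2.67*|0.0522| = 0.1477


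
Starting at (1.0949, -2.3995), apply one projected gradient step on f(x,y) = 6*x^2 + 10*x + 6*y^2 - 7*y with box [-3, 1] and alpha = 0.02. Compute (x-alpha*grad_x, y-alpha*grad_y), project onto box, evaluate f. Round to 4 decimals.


Step 1: Compute gradient at (1.0949, -2.3995).
grad_x = 2*6*1.0949 + 10 = 23.1388
grad_y = 2*6*-2.3995 - 7 = -35.794
Step 2: Gradient step.
x_raw = 1.0949 - 0.02*23.1388 = 0.6321
y_raw = -2.3995 - 0.02*-35.794 = -1.6836
Step 3: Project onto [-3, 1].
x_proj = clip(0.6321) = 0.6321
y_proj = clip(-1.6836) = -1.6836
Step 4: Evaluate f.
f(0.6321, -1.6836) = 37.5115


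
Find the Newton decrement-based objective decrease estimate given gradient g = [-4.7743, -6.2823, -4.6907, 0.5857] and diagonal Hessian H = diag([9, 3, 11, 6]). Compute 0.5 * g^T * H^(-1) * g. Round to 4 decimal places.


Step 1: H is diagonal, so H^(-1) * g = [-0.5305, -2.0941, -0.4264, 0.0976].
Step 2: g^T H^(-1) g = sum_i g_i^2 / H_ii
  = (-4.7743)^2/9 + (-6.2823)^2/3 + (-4.6907)^2/11 + (0.5857)^2/6
  = 2.5327 + 13.1558 + 2.0002 + 0.0572 = 17.7458
Step 3: Objective decrease = 0.5 * g^T H^(-1) g = 8.8729


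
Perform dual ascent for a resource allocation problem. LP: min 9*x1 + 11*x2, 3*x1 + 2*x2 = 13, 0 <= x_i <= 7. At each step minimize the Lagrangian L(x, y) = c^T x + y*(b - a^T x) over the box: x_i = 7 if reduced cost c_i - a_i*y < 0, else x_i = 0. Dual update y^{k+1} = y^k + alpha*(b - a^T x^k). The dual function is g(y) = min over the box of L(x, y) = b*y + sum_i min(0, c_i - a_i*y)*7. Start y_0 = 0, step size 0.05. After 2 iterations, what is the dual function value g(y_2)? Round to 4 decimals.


Dual ascent for LP: min 9*x1 + 11*x2, 3*x1 + 2*x2 = 13, 0 <= x_i <= 7
Step 1: y^k = 0.0, reduced costs: (9.0, 11.0)
  x^k = (0.0, 0.0), subgradient = b - a^T x = 13.0
  y^{k+1} = 0.0 + 0.05*13.0 = 0.65
Step 2: y^k = 0.65, reduced costs: (7.05, 9.7)
  x^k = (0.0, 0.0), subgradient = b - a^T x = 13.0
  y^{k+1} = 0.65 + 0.05*13.0 = 1.3
Dual objective at y_2 = 1.3: reduced costs (5.1, 8.4), box minimizer x = (0.0, 0.0)
g(y_2) = b*y + (c1 - a1*y)*x1 + (c2 - a2*y)*x2 = 13*1.3 + 5.1*0.0 + 8.4*0.0 = 16.9 + 0.0 + 0.0 = 16.9


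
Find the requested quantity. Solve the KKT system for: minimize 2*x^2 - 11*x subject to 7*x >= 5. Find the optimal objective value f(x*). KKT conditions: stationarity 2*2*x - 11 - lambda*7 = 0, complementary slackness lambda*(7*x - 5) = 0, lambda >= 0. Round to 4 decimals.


Step 1: Try lambda = 0 (constraint inactive).
Stationarity: 2*2*x - 11 = 0
x* = 11/(2*2) = 2.75
Check constraint: 7*2.75 = 19.25 >= 5 -- satisfied.
Step 2: Compute optimal value.
f(x*) = 2*2.75^2 - 11*2.75 = -15.125


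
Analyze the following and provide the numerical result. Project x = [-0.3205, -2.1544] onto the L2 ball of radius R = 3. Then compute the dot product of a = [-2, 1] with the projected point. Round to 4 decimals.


Step 1: Compute ||x|| (intermediates to 6 decimals).
||x|| = sqrt((-0.3205)^2 + (-2.1544)^2) = 2.178109
Step 2: Project.
Since ||x|| <= R, proj = x (no scaling needed).
proj(x) = [-0.3205, -2.1544]
Step 3: Dot product.
a^T * proj(x) = -2*(-0.3205) + 1*(-2.1544) = -1.5134


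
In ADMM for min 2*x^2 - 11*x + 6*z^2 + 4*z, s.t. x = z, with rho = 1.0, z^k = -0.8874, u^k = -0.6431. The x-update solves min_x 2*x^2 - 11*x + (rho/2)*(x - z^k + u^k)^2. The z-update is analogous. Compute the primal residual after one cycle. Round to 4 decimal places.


ADMM iteration with rho = 1.0, z^k = -0.8874, u^k = -0.6431
Step 1: x-update.
Minimize 2*x^2 - 11*x + (1.0/2)*(x + 0.8874 - 0.6431)^2
FOC: (2*2 + 1.0)*x = 11 + 1.0*(-0.8874 + 0.6431)
x^{k+1} = 2.1511
Step 2: z-update.
Minimize 6*z^2 + 4*z + (1.0/2)*(2.1511 - z - 0.6431)^2
FOC: (2*6 + 1.0)*z = -4 + 1.0*(2.1511 - 0.6431)
z^{k+1} = -0.1917
Step 3: u-update.
u^{k+1} = -0.6431 + 2.1511 + 0.1917 = 1.6997
Step 4: Primal residual = |2.1511 + 0.1917| = 2.3428


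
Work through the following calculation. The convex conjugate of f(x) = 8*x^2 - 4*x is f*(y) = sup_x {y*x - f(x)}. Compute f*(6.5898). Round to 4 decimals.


f*(y) = sup_x {y*x - a*x^2 - b*x} = sup_x {(y-b)*x - a*x^2}
FOC: (y - b) - 2a*x = 0 => x* = (y - b)/(2a)
x* = (6.5898 + 4)/(2*8) = 0.6619
f*(6.5898) = (y-b)^2/(4a) = (6.5898 + 4)^2/(4*8)
= 112.1439/32 = 3.5045


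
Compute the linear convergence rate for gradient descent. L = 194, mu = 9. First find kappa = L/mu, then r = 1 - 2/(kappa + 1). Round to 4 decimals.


Step 1: Compute the condition number.
kappa = L/mu = 194/9 = 21.5556
Step 2: Compute the convergence rate.
r = 1 - 2/(kappa + 1) = 1 - 2*mu/(L + mu) = (L - mu)/(L + mu) = 185/203 = 0.9113


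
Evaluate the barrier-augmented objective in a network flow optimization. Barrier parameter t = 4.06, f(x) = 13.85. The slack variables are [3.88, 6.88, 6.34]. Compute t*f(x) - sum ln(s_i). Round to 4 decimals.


Step 1: Compute log-barrier.
ln values: [1.3558, 1.9286, 1.8469]
phi = -(1.3558 + 1.9286 + 1.8469) = -5.1313
Step 2: Compute augmented objective.
t*f(x) = 4.06*13.85 = 56.231
Total = 56.231 - 5.1313 = 51.0997


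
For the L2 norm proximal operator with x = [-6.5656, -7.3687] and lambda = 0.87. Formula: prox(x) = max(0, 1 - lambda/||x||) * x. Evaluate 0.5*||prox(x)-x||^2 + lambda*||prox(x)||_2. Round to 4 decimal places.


Step 1: Compute ||x||.
||x|| = 9.8694
Step 2: Compute scaling factor.
scale = max(0, 1 - 0.87/9.8694) = 0.9118
Step 3: prox(x) = [-5.9868, -6.7191]
||prox(x)|| = 8.9994
Step 4: Proximal objective.
0.5*||prox-x||^2 = 0.3785
lambda*||prox|| = 7.8295
Total = 8.2079


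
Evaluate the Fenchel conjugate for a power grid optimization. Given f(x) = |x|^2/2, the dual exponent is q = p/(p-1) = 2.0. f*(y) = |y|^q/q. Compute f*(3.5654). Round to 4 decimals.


The conjugate exponent q satisfies 1/p + 1/q = 1.
p = 2, so q = 2/(2 - 1) = 2.0
|y|^q = 3.5654^2.0 = 12.7121
f*(3.5654) = 12.7121 / 2.0 = 6.356


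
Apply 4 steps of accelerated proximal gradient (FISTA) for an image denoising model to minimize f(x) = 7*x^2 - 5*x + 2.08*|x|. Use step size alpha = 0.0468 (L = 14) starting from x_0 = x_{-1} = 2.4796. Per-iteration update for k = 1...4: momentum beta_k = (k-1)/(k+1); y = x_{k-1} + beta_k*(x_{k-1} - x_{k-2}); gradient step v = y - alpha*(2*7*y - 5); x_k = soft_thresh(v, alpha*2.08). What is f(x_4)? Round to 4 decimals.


FISTA on f(x) = 7*x^2 - 5*x + 2.08*|x|
L = 14, alpha = 0.0468
Iteration 1: beta = 0.0, y = 2.4796 + 0.0*(2.4796 - 2.4796) = 2.4796
  grad(y) = 29.7144, v = y - alpha*grad = 1.089
  prox(v) = soft_thresh(1.089, 0.0973) = 0.9916
Iteration 2: beta = 0.3333, y = 0.9916 + 0.3333*(0.9916 - 2.4796) = 0.4956
  grad(y) = 1.9388, v = y - alpha*grad = 0.4049
  prox(v) = soft_thresh(0.4049, 0.0973) = 0.3075
Iteration 3: beta = 0.5, y = 0.3075 + 0.5*(0.3075 - 0.9916) = -0.0345
  grad(y) = -5.4828, v = y - alpha*grad = 0.2221
  prox(v) = soft_thresh(0.2221, 0.0973) = 0.1248
Iteration 4: beta = 0.6, y = 0.1248 + 0.6*(0.1248 - 0.3075) = 0.0151
  grad(y) = -4.7887, v = y - alpha*grad = 0.2392
  prox(v) = soft_thresh(0.2392, 0.0973) = 0.1419
f(x_4) = 7*0.1419^2 - 5*0.1419 + 2.08*|0.1419| = -0.2734


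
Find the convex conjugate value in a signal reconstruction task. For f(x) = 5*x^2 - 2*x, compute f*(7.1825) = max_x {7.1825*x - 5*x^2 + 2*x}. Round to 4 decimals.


f*(y) = sup_x {y*x - a*x^2 - b*x} = sup_x {(y-b)*x - a*x^2}
FOC: (y - b) - 2a*x = 0 => x* = (y - b)/(2a)
x* = (7.1825 + 2)/(2*5) = 0.9183
f*(7.1825) = (y-b)^2/(4a) = (7.1825 + 2)^2/(4*5)
= 84.3183/20 = 4.2159


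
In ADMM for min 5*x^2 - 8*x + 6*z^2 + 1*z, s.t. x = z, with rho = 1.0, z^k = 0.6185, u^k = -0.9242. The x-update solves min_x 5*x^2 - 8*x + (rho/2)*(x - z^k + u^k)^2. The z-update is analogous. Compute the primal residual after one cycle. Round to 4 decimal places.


ADMM iteration with rho = 1.0, z^k = 0.6185, u^k = -0.9242
Step 1: x-update.
Minimize 5*x^2 - 8*x + (1.0/2)*(x - 0.6185 - 0.9242)^2
FOC: (2*5 + 1.0)*x = 8 + 1.0*(0.6185 + 0.9242)
x^{k+1} = 0.8675
Step 2: z-update.
Minimize 6*z^2 + 1*z + (1.0/2)*(0.8675 - z - 0.9242)^2
FOC: (2*6 + 1.0)*z = -1 + 1.0*(0.8675 - 0.9242)
z^{k+1} = -0.0813
Step 3: u-update.
u^{k+1} = -0.9242 + 0.8675 + 0.0813 = 0.0246
Step 4: Primal residual = |0.8675 + 0.0813| = 0.9488


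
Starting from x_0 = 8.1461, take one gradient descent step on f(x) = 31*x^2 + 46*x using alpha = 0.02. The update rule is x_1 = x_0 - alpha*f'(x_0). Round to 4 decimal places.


We compute the gradient at x_0 and apply the update.
f'(x) = 62*x + 46
f'(8.1461) = 62*8.1461 + 46 = 551.0582
x_1 = 8.1461 - 0.02*551.0582 = -2.8751


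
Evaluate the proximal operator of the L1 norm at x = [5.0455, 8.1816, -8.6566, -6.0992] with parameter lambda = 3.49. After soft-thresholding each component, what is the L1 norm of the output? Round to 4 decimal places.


Soft-thresholding with lambda = 3.49:
prox(5.0455) = sign(5.0455)*max(|5.0455| - 3.49, 0) = 1.5555
prox(8.1816) = sign(8.1816)*max(|8.1816| - 3.49, 0) = 4.6916
prox(-8.6566) = sign(-8.6566)*max(|-8.6566| - 3.49, 0) = -5.1666
prox(-6.0992) = sign(-6.0992)*max(|-6.0992| - 3.49, 0) = -2.6092
prox(x) = [1.5555, 4.6916, -5.1666, -2.6092]
||prox(x)||_1 = 1.5555 + 4.6916 + 5.1666 + 2.6092 = 14.0229


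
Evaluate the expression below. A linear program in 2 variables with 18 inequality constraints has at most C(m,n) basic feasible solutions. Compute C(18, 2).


Each vertex corresponds to some choice of n active constraints out of m, so the number of vertices is at most C(m, n) = m! / (n!(m-n)!).
m = 18, n = 2
Numerator: 18 * 17
Denominator: 2! = 2
C(18, 2) = 153


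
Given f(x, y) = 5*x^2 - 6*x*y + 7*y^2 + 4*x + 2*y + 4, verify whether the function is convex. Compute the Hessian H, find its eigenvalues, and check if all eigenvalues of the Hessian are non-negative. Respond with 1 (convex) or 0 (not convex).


The Hessian of f(x,y) = 5*x^2 - 6*x*y + 7*y^2 + 4*x + 2*y + 4 is:
H = [[10, -6], [-6, 14]]
Trace = 10 + 14 = 24
Determinant = 10*14 - (-6)^2 = 104
Discriminant = (24)^2 - 4*104 = 160.0
Eigenvalues: lambda_1 = 5.6754, lambda_2 = 18.3246
The function is convex.

1


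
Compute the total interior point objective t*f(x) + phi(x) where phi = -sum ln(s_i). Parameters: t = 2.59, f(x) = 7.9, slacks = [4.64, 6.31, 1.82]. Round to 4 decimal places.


Step 1: Compute log-barrier.
ln values: [1.5347, 1.8421, 0.5988]
phi = -(1.5347 + 1.8421 + 0.5988) = -3.9757
Step 2: Compute augmented objective.
t*f(x) = 2.59*7.9 = 20.461
Total = 20.461 - 3.9757 = 16.4853


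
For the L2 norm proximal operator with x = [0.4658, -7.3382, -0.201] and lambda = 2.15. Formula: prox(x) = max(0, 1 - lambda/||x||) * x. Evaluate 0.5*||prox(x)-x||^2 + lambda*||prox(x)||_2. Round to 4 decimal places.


Step 1: Compute ||x||.
||x|| = 7.3557
Step 2: Compute scaling factor.
scale = max(0, 1 - 2.15/7.3557) = 0.7077
Step 3: prox(x) = [0.3297, -5.1933, -0.1422]
||prox(x)|| = 5.2057
Step 4: Proximal objective.
0.5*||prox-x||^2 = 2.3113
lambda*||prox|| = 11.1923
Total = 13.5035


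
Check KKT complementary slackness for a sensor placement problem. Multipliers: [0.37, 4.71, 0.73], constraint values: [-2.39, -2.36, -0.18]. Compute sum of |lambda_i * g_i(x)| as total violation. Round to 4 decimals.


KKT complementary slackness check:
lambda_1 * g_1 = 0.37 * -2.39 = -0.8843
lambda_2 * g_2 = 4.71 * -2.36 = -11.1156
lambda_3 * g_3 = 0.73 * -0.18 = -0.1314
Total violation = 0.8843 + 11.1156 + 0.1314 = 12.1313


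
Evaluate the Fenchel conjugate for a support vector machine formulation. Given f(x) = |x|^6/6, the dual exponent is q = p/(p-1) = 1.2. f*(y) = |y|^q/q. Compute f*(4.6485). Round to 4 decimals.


The conjugate exponent q satisfies 1/p + 1/q = 1.
p = 6, so q = 6/(6 - 1) = 1.2
|y|^q = 4.6485^1.2 = 6.3208
f*(4.6485) = 6.3208 / 1.2 = 5.2674


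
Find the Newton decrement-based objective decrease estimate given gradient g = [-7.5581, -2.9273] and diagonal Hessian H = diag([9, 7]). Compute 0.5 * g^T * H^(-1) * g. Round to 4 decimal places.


Step 1: H is diagonal, so H^(-1) * g = [-0.8398, -0.4182].
Step 2: g^T H^(-1) g = sum_i g_i^2 / H_ii
  = (-7.5581)^2/9 + (-2.9273)^2/7
  = 6.3472 + 1.2242 = 7.5714
Step 3: Objective decrease = 0.5 * g^T H^(-1) g = 3.7857


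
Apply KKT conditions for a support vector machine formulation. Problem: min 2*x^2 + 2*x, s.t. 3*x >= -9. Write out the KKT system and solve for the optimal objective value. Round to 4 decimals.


Step 1: Try lambda = 0 (constraint inactive).
Stationarity: 2*2*x + 2 = 0
x* = -2/(2*2) = -0.5
Check constraint: 3*-0.5 = -1.5 >= -9 -- satisfied.
Step 2: Compute optimal value.
f(x*) = 2*(-0.5)^2 + 2*(-0.5) = -0.5


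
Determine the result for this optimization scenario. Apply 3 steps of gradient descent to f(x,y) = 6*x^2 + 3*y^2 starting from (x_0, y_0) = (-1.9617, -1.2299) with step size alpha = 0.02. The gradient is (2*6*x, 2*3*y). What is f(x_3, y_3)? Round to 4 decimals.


Gradient descent on f(x,y) = 6*x^2 + 3*y^2.
Starting point: (-1.9617, -1.2299), alpha = 0.02
Step 1: grad_x = 2*6*-1.9617 = -23.5404, grad_y = 2*3*-1.2299 = -7.3794
  x_1 = -1.9617 - 0.02*-23.5404 = -1.4909
  y_1 = -1.2299 - 0.02*-7.3794 = -1.0823
Step 2: grad_x = 2*6*-1.4909 = -17.8907, grad_y = 2*3*-1.0823 = -6.4939
  x_2 = -1.4909 - 0.02*-17.8907 = -1.1331
  y_2 = -1.0823 - 0.02*-6.4939 = -0.9524
Step 3: grad_x = 2*6*-1.1331 = -13.5969, grad_y = 2*3*-0.9524 = -5.7146
  x_3 = -1.1331 - 0.02*-13.5969 = -0.8611
  y_3 = -0.9524 - 0.02*-5.7146 = -0.8381
f(-0.8611, -0.8381) = 6*(-0.8611)^2 + 3*(-0.8381)^2 = 6.5568


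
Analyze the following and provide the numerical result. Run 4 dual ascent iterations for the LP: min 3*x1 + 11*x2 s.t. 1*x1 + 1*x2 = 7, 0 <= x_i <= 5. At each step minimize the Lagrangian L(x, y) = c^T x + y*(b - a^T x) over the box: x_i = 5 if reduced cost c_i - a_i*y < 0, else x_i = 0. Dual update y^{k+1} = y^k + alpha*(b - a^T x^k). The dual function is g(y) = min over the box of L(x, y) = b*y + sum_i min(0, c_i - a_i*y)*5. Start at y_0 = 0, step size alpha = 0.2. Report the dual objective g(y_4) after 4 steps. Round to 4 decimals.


Dual ascent for LP: min 3*x1 + 11*x2, 1*x1 + 1*x2 = 7, 0 <= x_i <= 5
Step 1: y^k = 0.0, reduced costs: (3.0, 11.0)
  x^k = (0.0, 0.0), subgradient = b - a^T x = 7.0
  y^{k+1} = 0.0 + 0.2*7.0 = 1.4
Step 2: y^k = 1.4, reduced costs: (1.6, 9.6)
  x^k = (0.0, 0.0), subgradient = b - a^T x = 7.0
  y^{k+1} = 1.4 + 0.2*7.0 = 2.8
Step 3: y^k = 2.8, reduced costs: (0.2, 8.2)
  x^k = (0.0, 0.0), subgradient = b - a^T x = 7.0
  y^{k+1} = 2.8 + 0.2*7.0 = 4.2
Step 4: y^k = 4.2, reduced costs: (-1.2, 6.8)
  x^k = (5.0, 0.0), subgradient = b - a^T x = 2.0
  y^{k+1} = 4.2 + 0.2*2.0 = 4.6
Dual objective at y_4 = 4.6: reduced costs (-1.6, 6.4), box minimizer x = (5.0, 0.0)
g(y_4) = b*y + (c1 - a1*y)*x1 + (c2 - a2*y)*x2 = 7*4.6 + (-1.6)*5.0 + 6.4*0.0 = 32.2 - 8.0 + 0.0 = 24.2


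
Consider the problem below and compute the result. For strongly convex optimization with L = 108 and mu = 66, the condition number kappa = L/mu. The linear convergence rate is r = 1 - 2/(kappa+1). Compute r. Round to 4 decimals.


Step 1: Compute the condition number.
kappa = L/mu = 108/66 = 1.6364
Step 2: Compute the convergence rate.
r = 1 - 2/(kappa + 1) = 1 - 2*mu/(L + mu) = (L - mu)/(L + mu) = 42/174 = 0.2414


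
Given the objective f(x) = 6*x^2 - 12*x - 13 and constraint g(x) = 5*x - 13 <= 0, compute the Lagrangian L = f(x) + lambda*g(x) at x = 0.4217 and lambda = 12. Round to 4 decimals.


Step 1: Evaluate f(x).
f(0.4217) = 6*0.4217^2 - 12*0.4217 - 13 = -16.9934
Step 2: Evaluate g(x).
g(0.4217) = 5*0.4217 - 13 = -10.8915
Step 3: Compute Lagrangian.
L = -16.9934 + 12*-10.8915 = -147.6914


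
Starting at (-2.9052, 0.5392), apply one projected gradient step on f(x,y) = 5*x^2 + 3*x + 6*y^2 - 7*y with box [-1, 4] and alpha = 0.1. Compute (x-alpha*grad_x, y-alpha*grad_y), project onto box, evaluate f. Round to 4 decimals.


Step 1: Compute gradient at (-2.9052, 0.5392).
grad_x = 2*5*-2.9052 + 3 = -26.052
grad_y = 2*6*0.5392 - 7 = -0.5296
Step 2: Gradient step.
x_raw = -2.9052 - 0.1*-26.052 = -0.3
y_raw = 0.5392 - 0.1*-0.5296 = 0.5922
Step 3: Project onto [-1, 4].
x_proj = clip(-0.3) = -0.3
y_proj = clip(0.5922) = 0.5922
Step 4: Evaluate f.
f(-0.3, 0.5922) = -2.4912


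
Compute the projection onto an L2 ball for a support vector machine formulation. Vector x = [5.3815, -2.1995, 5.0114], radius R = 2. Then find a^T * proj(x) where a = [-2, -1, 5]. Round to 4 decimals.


Step 1: Compute ||x|| (intermediates to 6 decimals).
||x|| = sqrt(5.3815^2 + (-2.1995)^2 + 5.0114^2) = 7.675446
Step 2: Project.
Since ||x|| > R, scale = R/||x|| = 2/7.675446 = 0.260571, proj(x) = scale * x
proj(x) = [1.402263, -0.573126, 1.305826]
Step 3: Dot product.
a^T * proj(x) = -2*1.402263 - 1*(-0.573126) + 5*1.305826 = 4.2977


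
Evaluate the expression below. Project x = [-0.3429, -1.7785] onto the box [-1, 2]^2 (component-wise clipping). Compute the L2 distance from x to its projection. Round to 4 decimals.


Project each component onto [-1, 2].
clip(-0.3429) = -0.3429, clip(-1.7785) = -1.0
Projection = [-0.3429, -1.0]
Squared diffs: [0.0, 0.6061]
Distance = sqrt(0.6061) = 0.7785


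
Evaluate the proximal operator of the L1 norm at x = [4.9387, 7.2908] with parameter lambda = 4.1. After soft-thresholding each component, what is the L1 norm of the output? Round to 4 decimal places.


Soft-thresholding with lambda = 4.1:
prox(4.9387) = sign(4.9387)*max(|4.9387| - 4.1, 0) = 0.8387
prox(7.2908) = sign(7.2908)*max(|7.2908| - 4.1, 0) = 3.1908
prox(x) = [0.8387, 3.1908]
||prox(x)||_1 = 0.8387 + 3.1908 = 4.0295


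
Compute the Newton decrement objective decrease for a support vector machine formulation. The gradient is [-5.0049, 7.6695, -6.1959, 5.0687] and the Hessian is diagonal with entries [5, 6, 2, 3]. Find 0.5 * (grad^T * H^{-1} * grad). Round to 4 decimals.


Step 1: H is diagonal, so H^(-1) * g = [-1.001, 1.2783, -3.098, 1.6896].
Step 2: g^T H^(-1) g = sum_i g_i^2 / H_ii
  = (-5.0049)^2/5 + (7.6695)^2/6 + (-6.1959)^2/2 + (5.0687)^2/3
  = 5.0098 + 9.8035 + 19.1946 + 8.5639 = 42.5718
Step 3: Objective decrease = 0.5 * g^T H^(-1) g = 21.2859


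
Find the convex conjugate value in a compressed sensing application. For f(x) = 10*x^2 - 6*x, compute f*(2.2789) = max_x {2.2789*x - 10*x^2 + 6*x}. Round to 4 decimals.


f*(y) = sup_x {y*x - a*x^2 - b*x} = sup_x {(y-b)*x - a*x^2}
FOC: (y - b) - 2a*x = 0 => x* = (y - b)/(2a)
x* = (2.2789 + 6)/(2*10) = 0.4139
f*(2.2789) = (y-b)^2/(4a) = (2.2789 + 6)^2/(4*10)
= 68.5402/40 = 1.7135


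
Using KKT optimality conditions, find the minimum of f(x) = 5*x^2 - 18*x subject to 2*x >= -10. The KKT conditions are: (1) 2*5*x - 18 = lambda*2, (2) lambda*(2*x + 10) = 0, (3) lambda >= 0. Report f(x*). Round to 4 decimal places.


Step 1: Try lambda = 0 (constraint inactive).
Stationarity: 2*5*x - 18 = 0
x* = 18/(2*5) = 1.8
Check constraint: 2*1.8 = 3.6 >= -10 -- satisfied.
Step 2: Compute optimal value.
f(x*) = 5*1.8^2 - 18*1.8 = -16.2


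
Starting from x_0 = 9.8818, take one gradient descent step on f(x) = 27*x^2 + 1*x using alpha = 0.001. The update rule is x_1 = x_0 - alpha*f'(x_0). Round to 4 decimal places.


We compute the gradient at x_0 and apply the update.
f'(x) = 54*x + 1
f'(9.8818) = 54*9.8818 + 1 = 534.6172
x_1 = 9.8818 - 0.001*534.6172 = 9.3472


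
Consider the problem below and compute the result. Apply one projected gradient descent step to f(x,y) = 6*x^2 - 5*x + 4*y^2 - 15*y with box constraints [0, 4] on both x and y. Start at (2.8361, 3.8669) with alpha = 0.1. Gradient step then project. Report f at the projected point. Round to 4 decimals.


Step 1: Compute gradient at (2.8361, 3.8669).
grad_x = 2*6*2.8361 - 5 = 29.0332
grad_y = 2*4*3.8669 - 15 = 15.9352
Step 2: Gradient step.
x_raw = 2.8361 - 0.1*29.0332 = -0.0672
y_raw = 3.8669 - 0.1*15.9352 = 2.2734
Step 3: Project onto [0, 4].
x_proj = clip(-0.0672) = 0.0
y_proj = clip(2.2734) = 2.2734
Step 4: Evaluate f.
f(0.0, 2.2734) = -13.4277


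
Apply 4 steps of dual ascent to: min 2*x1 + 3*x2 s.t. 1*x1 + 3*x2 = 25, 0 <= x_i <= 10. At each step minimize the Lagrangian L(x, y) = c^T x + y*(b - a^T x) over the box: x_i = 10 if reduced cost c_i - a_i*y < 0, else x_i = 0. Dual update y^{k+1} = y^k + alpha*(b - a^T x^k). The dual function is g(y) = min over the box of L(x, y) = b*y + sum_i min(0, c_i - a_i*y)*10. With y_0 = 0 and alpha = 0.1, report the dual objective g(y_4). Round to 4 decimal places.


Dual ascent for LP: min 2*x1 + 3*x2, 1*x1 + 3*x2 = 25, 0 <= x_i <= 10
Step 1: y^k = 0.0, reduced costs: (2.0, 3.0)
  x^k = (0.0, 0.0), subgradient = b - a^T x = 25.0
  y^{k+1} = 0.0 + 0.1*25.0 = 2.5
Step 2: y^k = 2.5, reduced costs: (-0.5, -4.5)
  x^k = (10.0, 10.0), subgradient = b - a^T x = -15.0
  y^{k+1} = 2.5 + 0.1*-15.0 = 1.0
Step 3: y^k = 1.0, reduced costs: (1.0, 0.0)
  x^k = (0.0, 0.0), subgradient = b - a^T x = 25.0
  y^{k+1} = 1.0 + 0.1*25.0 = 3.5
Step 4: y^k = 3.5, reduced costs: (-1.5, -7.5)
  x^k = (10.0, 10.0), subgradient = b - a^T x = -15.0
  y^{k+1} = 3.5 + 0.1*-15.0 = 2.0
Dual objective at y_4 = 2.0: reduced costs (0.0, -3.0), box minimizer x = (0.0, 10.0)
g(y_4) = b*y + (c1 - a1*y)*x1 + (c2 - a2*y)*x2 = 25*2.0 + 0.0*0.0 + (-3.0)*10.0 = 50.0 + 0.0 - 30.0 = 20.0


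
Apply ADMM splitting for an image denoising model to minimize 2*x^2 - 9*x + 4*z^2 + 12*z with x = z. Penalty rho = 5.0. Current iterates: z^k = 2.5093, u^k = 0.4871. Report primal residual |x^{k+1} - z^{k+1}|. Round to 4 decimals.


ADMM iteration with rho = 5.0, z^k = 2.5093, u^k = 0.4871
Step 1: x-update.
Minimize 2*x^2 - 9*x + (5.0/2)*(x - 2.5093 + 0.4871)^2
FOC: (2*2 + 5.0)*x = 9 + 5.0*(2.5093 - 0.4871)
x^{k+1} = 2.1234
Step 2: z-update.
Minimize 4*z^2 + 12*z + (5.0/2)*(2.1234 - z + 0.4871)^2
FOC: (2*4 + 5.0)*z = -12 + 5.0*(2.1234 + 0.4871)
z^{k+1} = 0.081
Step 3: u-update.
u^{k+1} = 0.4871 + 2.1234 - 0.081 = 2.5296
Step 4: Primal residual = |2.1234 - 0.081| = 2.0425


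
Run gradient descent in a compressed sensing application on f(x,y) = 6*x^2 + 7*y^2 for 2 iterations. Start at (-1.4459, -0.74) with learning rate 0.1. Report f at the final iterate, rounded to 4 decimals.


Gradient descent on f(x,y) = 6*x^2 + 7*y^2.
Starting point: (-1.4459, -0.74), alpha = 0.1
Step 1: grad_x = 2*6*-1.4459 = -17.3508, grad_y = 2*7*-0.74 = -10.36
  x_1 = -1.4459 - 0.1*-17.3508 = 0.2892
  y_1 = -0.74 - 0.1*-10.36 = 0.296
Step 2: grad_x = 2*6*0.2892 = 3.4702, grad_y = 2*7*0.296 = 4.144
  x_2 = 0.2892 - 0.1*3.4702 = -0.0578
  y_2 = 0.296 - 0.1*4.144 = -0.1184
f(-0.0578, -0.1184) = 6*(-0.0578)^2 + 7*(-0.1184)^2 = 0.1182


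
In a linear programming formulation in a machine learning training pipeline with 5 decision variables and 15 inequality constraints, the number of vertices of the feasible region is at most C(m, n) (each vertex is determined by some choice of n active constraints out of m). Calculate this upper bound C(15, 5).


Each vertex corresponds to some choice of n active constraints out of m, so the number of vertices is at most C(m, n) = m! / (n!(m-n)!).
m = 15, n = 5
Numerator: 15 * 14 * 13 * 12 * 11
Denominator: 5! = 120
C(15, 5) = 3003


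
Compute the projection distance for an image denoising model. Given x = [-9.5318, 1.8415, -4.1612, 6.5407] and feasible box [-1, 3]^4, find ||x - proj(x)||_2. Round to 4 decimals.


Project each component onto [-1, 3].
clip(-9.5318) = -1.0, clip(1.8415) = 1.8415, clip(-4.1612) = -1.0, clip(6.5407) = 3.0
Projection = [-1.0, 1.8415, -1.0, 3.0]
Squared diffs: [72.7916, 0.0, 9.9932, 12.5366]
Distance = sqrt(95.3214) = 9.7633


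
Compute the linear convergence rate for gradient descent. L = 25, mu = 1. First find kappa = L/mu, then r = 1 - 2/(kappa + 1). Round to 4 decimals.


Step 1: Compute the condition number.
kappa = L/mu = 25/1 = 25.0
Step 2: Compute the convergence rate.
r = 1 - 2/(kappa + 1) = 1 - 2*mu/(L + mu) = (L - mu)/(L + mu) = 24/26 = 0.9231


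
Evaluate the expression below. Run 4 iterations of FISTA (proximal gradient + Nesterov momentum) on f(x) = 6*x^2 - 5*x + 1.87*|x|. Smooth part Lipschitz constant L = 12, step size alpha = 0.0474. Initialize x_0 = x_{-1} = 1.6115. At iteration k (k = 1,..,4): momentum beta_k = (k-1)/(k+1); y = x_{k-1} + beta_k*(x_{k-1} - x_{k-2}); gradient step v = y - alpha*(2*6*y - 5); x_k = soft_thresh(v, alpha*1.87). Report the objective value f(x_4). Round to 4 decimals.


FISTA on f(x) = 6*x^2 - 5*x + 1.87*|x|
L = 12, alpha = 0.0474
Iteration 1: beta = 0.0, y = 1.6115 + 0.0*(1.6115 - 1.6115) = 1.6115
  grad(y) = 14.338, v = y - alpha*grad = 0.9319
  prox(v) = soft_thresh(0.9319, 0.0886) = 0.8432
Iteration 2: beta = 0.3333, y = 0.8432 + 0.3333*(0.8432 - 1.6115) = 0.5872
  grad(y) = 2.0459, v = y - alpha*grad = 0.4902
  prox(v) = soft_thresh(0.4902, 0.0886) = 0.4015
Iteration 3: beta = 0.5, y = 0.4015 + 0.5*(0.4015 - 0.8432) = 0.1807
  grad(y) = -2.8317, v = y - alpha*grad = 0.3149
  prox(v) = soft_thresh(0.3149, 0.0886) = 0.2263
Iteration 4: beta = 0.6, y = 0.2263 + 0.6*(0.2263 - 0.4015) = 0.1211
  grad(y) = -3.5466, v = y - alpha*grad = 0.2892
  prox(v) = soft_thresh(0.2892, 0.0886) = 0.2006
f(x_4) = 6*0.2006^2 - 5*0.2006 + 1.87*|0.2006| = -0.3864
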